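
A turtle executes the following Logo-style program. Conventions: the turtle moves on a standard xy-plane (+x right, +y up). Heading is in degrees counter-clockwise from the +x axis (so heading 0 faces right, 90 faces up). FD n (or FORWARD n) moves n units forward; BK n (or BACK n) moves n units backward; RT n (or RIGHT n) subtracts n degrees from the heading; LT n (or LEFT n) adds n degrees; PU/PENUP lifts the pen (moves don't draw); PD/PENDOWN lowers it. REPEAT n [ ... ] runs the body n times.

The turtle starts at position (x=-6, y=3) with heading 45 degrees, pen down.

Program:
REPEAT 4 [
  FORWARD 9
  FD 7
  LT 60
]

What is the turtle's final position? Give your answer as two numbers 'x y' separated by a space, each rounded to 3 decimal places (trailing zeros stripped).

Executing turtle program step by step:
Start: pos=(-6,3), heading=45, pen down
REPEAT 4 [
  -- iteration 1/4 --
  FD 9: (-6,3) -> (0.364,9.364) [heading=45, draw]
  FD 7: (0.364,9.364) -> (5.314,14.314) [heading=45, draw]
  LT 60: heading 45 -> 105
  -- iteration 2/4 --
  FD 9: (5.314,14.314) -> (2.984,23.007) [heading=105, draw]
  FD 7: (2.984,23.007) -> (1.173,29.769) [heading=105, draw]
  LT 60: heading 105 -> 165
  -- iteration 3/4 --
  FD 9: (1.173,29.769) -> (-7.521,32.098) [heading=165, draw]
  FD 7: (-7.521,32.098) -> (-14.282,33.91) [heading=165, draw]
  LT 60: heading 165 -> 225
  -- iteration 4/4 --
  FD 9: (-14.282,33.91) -> (-20.646,27.546) [heading=225, draw]
  FD 7: (-20.646,27.546) -> (-25.596,22.596) [heading=225, draw]
  LT 60: heading 225 -> 285
]
Final: pos=(-25.596,22.596), heading=285, 8 segment(s) drawn

Answer: -25.596 22.596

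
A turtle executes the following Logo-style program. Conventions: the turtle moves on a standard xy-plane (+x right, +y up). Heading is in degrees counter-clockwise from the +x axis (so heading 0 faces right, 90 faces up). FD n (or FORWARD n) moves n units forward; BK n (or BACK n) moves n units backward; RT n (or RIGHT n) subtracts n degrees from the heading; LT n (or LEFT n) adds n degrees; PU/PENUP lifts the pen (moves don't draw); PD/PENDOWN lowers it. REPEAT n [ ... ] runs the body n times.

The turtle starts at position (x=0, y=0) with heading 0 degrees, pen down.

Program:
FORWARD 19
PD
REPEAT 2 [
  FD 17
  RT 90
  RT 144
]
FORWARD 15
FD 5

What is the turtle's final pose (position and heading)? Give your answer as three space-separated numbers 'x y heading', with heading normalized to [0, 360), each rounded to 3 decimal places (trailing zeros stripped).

Answer: 19.827 -5.268 252

Derivation:
Executing turtle program step by step:
Start: pos=(0,0), heading=0, pen down
FD 19: (0,0) -> (19,0) [heading=0, draw]
PD: pen down
REPEAT 2 [
  -- iteration 1/2 --
  FD 17: (19,0) -> (36,0) [heading=0, draw]
  RT 90: heading 0 -> 270
  RT 144: heading 270 -> 126
  -- iteration 2/2 --
  FD 17: (36,0) -> (26.008,13.753) [heading=126, draw]
  RT 90: heading 126 -> 36
  RT 144: heading 36 -> 252
]
FD 15: (26.008,13.753) -> (21.372,-0.513) [heading=252, draw]
FD 5: (21.372,-0.513) -> (19.827,-5.268) [heading=252, draw]
Final: pos=(19.827,-5.268), heading=252, 5 segment(s) drawn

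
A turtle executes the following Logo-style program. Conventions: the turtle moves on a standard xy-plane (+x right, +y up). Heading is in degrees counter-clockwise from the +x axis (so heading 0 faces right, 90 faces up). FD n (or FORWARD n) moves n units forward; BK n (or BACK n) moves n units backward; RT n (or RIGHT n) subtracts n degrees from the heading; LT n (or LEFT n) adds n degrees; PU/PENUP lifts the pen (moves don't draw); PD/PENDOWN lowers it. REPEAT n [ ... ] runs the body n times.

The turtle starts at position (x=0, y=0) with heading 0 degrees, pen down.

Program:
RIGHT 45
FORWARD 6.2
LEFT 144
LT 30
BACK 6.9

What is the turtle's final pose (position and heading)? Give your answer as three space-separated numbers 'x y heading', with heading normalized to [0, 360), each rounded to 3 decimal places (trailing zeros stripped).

Answer: 8.726 -9.746 129

Derivation:
Executing turtle program step by step:
Start: pos=(0,0), heading=0, pen down
RT 45: heading 0 -> 315
FD 6.2: (0,0) -> (4.384,-4.384) [heading=315, draw]
LT 144: heading 315 -> 99
LT 30: heading 99 -> 129
BK 6.9: (4.384,-4.384) -> (8.726,-9.746) [heading=129, draw]
Final: pos=(8.726,-9.746), heading=129, 2 segment(s) drawn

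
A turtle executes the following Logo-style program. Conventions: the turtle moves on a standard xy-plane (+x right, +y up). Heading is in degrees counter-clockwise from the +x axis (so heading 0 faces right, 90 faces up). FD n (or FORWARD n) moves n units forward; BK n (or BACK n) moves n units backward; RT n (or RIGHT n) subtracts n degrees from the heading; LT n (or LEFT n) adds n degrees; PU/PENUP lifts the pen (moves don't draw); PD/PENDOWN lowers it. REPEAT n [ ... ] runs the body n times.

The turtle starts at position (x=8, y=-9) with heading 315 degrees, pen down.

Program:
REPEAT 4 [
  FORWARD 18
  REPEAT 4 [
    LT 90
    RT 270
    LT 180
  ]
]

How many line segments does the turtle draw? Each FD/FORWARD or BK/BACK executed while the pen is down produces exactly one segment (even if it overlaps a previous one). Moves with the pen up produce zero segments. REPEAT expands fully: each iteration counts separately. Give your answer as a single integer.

Executing turtle program step by step:
Start: pos=(8,-9), heading=315, pen down
REPEAT 4 [
  -- iteration 1/4 --
  FD 18: (8,-9) -> (20.728,-21.728) [heading=315, draw]
  REPEAT 4 [
    -- iteration 1/4 --
    LT 90: heading 315 -> 45
    RT 270: heading 45 -> 135
    LT 180: heading 135 -> 315
    -- iteration 2/4 --
    LT 90: heading 315 -> 45
    RT 270: heading 45 -> 135
    LT 180: heading 135 -> 315
    -- iteration 3/4 --
    LT 90: heading 315 -> 45
    RT 270: heading 45 -> 135
    LT 180: heading 135 -> 315
    -- iteration 4/4 --
    LT 90: heading 315 -> 45
    RT 270: heading 45 -> 135
    LT 180: heading 135 -> 315
  ]
  -- iteration 2/4 --
  FD 18: (20.728,-21.728) -> (33.456,-34.456) [heading=315, draw]
  REPEAT 4 [
    -- iteration 1/4 --
    LT 90: heading 315 -> 45
    RT 270: heading 45 -> 135
    LT 180: heading 135 -> 315
    -- iteration 2/4 --
    LT 90: heading 315 -> 45
    RT 270: heading 45 -> 135
    LT 180: heading 135 -> 315
    -- iteration 3/4 --
    LT 90: heading 315 -> 45
    RT 270: heading 45 -> 135
    LT 180: heading 135 -> 315
    -- iteration 4/4 --
    LT 90: heading 315 -> 45
    RT 270: heading 45 -> 135
    LT 180: heading 135 -> 315
  ]
  -- iteration 3/4 --
  FD 18: (33.456,-34.456) -> (46.184,-47.184) [heading=315, draw]
  REPEAT 4 [
    -- iteration 1/4 --
    LT 90: heading 315 -> 45
    RT 270: heading 45 -> 135
    LT 180: heading 135 -> 315
    -- iteration 2/4 --
    LT 90: heading 315 -> 45
    RT 270: heading 45 -> 135
    LT 180: heading 135 -> 315
    -- iteration 3/4 --
    LT 90: heading 315 -> 45
    RT 270: heading 45 -> 135
    LT 180: heading 135 -> 315
    -- iteration 4/4 --
    LT 90: heading 315 -> 45
    RT 270: heading 45 -> 135
    LT 180: heading 135 -> 315
  ]
  -- iteration 4/4 --
  FD 18: (46.184,-47.184) -> (58.912,-59.912) [heading=315, draw]
  REPEAT 4 [
    -- iteration 1/4 --
    LT 90: heading 315 -> 45
    RT 270: heading 45 -> 135
    LT 180: heading 135 -> 315
    -- iteration 2/4 --
    LT 90: heading 315 -> 45
    RT 270: heading 45 -> 135
    LT 180: heading 135 -> 315
    -- iteration 3/4 --
    LT 90: heading 315 -> 45
    RT 270: heading 45 -> 135
    LT 180: heading 135 -> 315
    -- iteration 4/4 --
    LT 90: heading 315 -> 45
    RT 270: heading 45 -> 135
    LT 180: heading 135 -> 315
  ]
]
Final: pos=(58.912,-59.912), heading=315, 4 segment(s) drawn
Segments drawn: 4

Answer: 4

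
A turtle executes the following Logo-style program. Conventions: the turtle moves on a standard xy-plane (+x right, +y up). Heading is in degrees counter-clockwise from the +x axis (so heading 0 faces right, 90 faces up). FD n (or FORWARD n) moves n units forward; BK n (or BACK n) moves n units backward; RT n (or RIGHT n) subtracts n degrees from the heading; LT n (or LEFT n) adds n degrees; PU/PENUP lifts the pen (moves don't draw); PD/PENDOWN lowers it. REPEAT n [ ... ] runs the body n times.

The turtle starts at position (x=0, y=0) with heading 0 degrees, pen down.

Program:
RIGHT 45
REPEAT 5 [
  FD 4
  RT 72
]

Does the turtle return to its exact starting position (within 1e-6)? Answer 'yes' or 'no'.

Answer: yes

Derivation:
Executing turtle program step by step:
Start: pos=(0,0), heading=0, pen down
RT 45: heading 0 -> 315
REPEAT 5 [
  -- iteration 1/5 --
  FD 4: (0,0) -> (2.828,-2.828) [heading=315, draw]
  RT 72: heading 315 -> 243
  -- iteration 2/5 --
  FD 4: (2.828,-2.828) -> (1.012,-6.392) [heading=243, draw]
  RT 72: heading 243 -> 171
  -- iteration 3/5 --
  FD 4: (1.012,-6.392) -> (-2.938,-5.767) [heading=171, draw]
  RT 72: heading 171 -> 99
  -- iteration 4/5 --
  FD 4: (-2.938,-5.767) -> (-3.564,-1.816) [heading=99, draw]
  RT 72: heading 99 -> 27
  -- iteration 5/5 --
  FD 4: (-3.564,-1.816) -> (0,0) [heading=27, draw]
  RT 72: heading 27 -> 315
]
Final: pos=(0,0), heading=315, 5 segment(s) drawn

Start position: (0, 0)
Final position: (0, 0)
Distance = 0; < 1e-6 -> CLOSED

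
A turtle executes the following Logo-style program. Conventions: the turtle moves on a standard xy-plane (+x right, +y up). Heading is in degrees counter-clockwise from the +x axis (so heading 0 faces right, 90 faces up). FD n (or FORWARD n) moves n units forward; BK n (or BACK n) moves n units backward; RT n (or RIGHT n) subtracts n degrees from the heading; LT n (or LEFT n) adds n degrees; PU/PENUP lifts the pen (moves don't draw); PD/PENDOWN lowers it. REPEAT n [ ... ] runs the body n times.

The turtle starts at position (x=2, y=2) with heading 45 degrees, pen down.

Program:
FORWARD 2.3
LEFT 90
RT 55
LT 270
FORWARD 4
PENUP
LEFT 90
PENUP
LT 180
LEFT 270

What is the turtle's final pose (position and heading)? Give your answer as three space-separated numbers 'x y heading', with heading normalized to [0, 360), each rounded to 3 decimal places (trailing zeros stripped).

Executing turtle program step by step:
Start: pos=(2,2), heading=45, pen down
FD 2.3: (2,2) -> (3.626,3.626) [heading=45, draw]
LT 90: heading 45 -> 135
RT 55: heading 135 -> 80
LT 270: heading 80 -> 350
FD 4: (3.626,3.626) -> (7.566,2.932) [heading=350, draw]
PU: pen up
LT 90: heading 350 -> 80
PU: pen up
LT 180: heading 80 -> 260
LT 270: heading 260 -> 170
Final: pos=(7.566,2.932), heading=170, 2 segment(s) drawn

Answer: 7.566 2.932 170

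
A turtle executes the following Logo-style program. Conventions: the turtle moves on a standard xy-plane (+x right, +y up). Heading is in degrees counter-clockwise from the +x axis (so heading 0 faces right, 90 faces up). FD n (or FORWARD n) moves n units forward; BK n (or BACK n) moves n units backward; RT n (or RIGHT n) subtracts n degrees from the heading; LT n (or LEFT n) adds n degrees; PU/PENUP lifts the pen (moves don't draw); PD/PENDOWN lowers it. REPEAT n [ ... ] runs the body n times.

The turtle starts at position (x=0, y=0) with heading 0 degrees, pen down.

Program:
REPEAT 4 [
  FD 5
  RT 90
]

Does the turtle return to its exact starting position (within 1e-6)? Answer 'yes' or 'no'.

Answer: yes

Derivation:
Executing turtle program step by step:
Start: pos=(0,0), heading=0, pen down
REPEAT 4 [
  -- iteration 1/4 --
  FD 5: (0,0) -> (5,0) [heading=0, draw]
  RT 90: heading 0 -> 270
  -- iteration 2/4 --
  FD 5: (5,0) -> (5,-5) [heading=270, draw]
  RT 90: heading 270 -> 180
  -- iteration 3/4 --
  FD 5: (5,-5) -> (0,-5) [heading=180, draw]
  RT 90: heading 180 -> 90
  -- iteration 4/4 --
  FD 5: (0,-5) -> (0,0) [heading=90, draw]
  RT 90: heading 90 -> 0
]
Final: pos=(0,0), heading=0, 4 segment(s) drawn

Start position: (0, 0)
Final position: (0, 0)
Distance = 0; < 1e-6 -> CLOSED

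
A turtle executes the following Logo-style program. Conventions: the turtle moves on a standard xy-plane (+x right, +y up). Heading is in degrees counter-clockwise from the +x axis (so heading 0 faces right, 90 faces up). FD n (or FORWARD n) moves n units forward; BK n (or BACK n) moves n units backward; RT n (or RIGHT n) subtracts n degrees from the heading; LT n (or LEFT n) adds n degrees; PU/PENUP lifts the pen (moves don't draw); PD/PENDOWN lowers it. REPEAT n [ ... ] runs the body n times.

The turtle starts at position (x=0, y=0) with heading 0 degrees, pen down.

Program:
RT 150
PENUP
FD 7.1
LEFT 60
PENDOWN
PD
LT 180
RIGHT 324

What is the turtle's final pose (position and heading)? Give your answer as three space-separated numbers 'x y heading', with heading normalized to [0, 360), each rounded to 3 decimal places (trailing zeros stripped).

Executing turtle program step by step:
Start: pos=(0,0), heading=0, pen down
RT 150: heading 0 -> 210
PU: pen up
FD 7.1: (0,0) -> (-6.149,-3.55) [heading=210, move]
LT 60: heading 210 -> 270
PD: pen down
PD: pen down
LT 180: heading 270 -> 90
RT 324: heading 90 -> 126
Final: pos=(-6.149,-3.55), heading=126, 0 segment(s) drawn

Answer: -6.149 -3.55 126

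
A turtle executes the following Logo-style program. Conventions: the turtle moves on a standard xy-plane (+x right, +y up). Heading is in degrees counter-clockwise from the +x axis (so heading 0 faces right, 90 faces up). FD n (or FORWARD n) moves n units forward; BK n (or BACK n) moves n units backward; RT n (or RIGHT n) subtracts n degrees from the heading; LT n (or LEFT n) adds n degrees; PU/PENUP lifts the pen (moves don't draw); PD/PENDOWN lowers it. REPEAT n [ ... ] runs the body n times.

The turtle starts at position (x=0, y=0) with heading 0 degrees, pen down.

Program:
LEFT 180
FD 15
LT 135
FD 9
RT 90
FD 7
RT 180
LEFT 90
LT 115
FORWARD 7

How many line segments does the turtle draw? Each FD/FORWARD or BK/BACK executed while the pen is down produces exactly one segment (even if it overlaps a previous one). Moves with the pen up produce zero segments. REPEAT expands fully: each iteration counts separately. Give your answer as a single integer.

Executing turtle program step by step:
Start: pos=(0,0), heading=0, pen down
LT 180: heading 0 -> 180
FD 15: (0,0) -> (-15,0) [heading=180, draw]
LT 135: heading 180 -> 315
FD 9: (-15,0) -> (-8.636,-6.364) [heading=315, draw]
RT 90: heading 315 -> 225
FD 7: (-8.636,-6.364) -> (-13.586,-11.314) [heading=225, draw]
RT 180: heading 225 -> 45
LT 90: heading 45 -> 135
LT 115: heading 135 -> 250
FD 7: (-13.586,-11.314) -> (-15.98,-17.892) [heading=250, draw]
Final: pos=(-15.98,-17.892), heading=250, 4 segment(s) drawn
Segments drawn: 4

Answer: 4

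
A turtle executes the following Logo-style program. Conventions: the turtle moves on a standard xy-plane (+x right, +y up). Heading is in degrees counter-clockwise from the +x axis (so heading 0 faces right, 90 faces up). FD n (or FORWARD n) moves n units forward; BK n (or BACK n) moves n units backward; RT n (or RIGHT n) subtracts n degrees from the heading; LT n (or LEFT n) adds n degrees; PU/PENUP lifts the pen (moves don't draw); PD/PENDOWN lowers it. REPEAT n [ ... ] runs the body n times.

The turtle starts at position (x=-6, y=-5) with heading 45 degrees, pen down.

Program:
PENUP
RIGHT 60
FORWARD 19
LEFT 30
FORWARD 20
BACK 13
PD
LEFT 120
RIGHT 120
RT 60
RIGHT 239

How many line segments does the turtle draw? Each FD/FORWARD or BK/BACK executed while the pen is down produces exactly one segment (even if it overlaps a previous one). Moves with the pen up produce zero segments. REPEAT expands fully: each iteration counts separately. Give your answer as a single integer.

Executing turtle program step by step:
Start: pos=(-6,-5), heading=45, pen down
PU: pen up
RT 60: heading 45 -> 345
FD 19: (-6,-5) -> (12.353,-9.918) [heading=345, move]
LT 30: heading 345 -> 15
FD 20: (12.353,-9.918) -> (31.671,-4.741) [heading=15, move]
BK 13: (31.671,-4.741) -> (19.114,-8.106) [heading=15, move]
PD: pen down
LT 120: heading 15 -> 135
RT 120: heading 135 -> 15
RT 60: heading 15 -> 315
RT 239: heading 315 -> 76
Final: pos=(19.114,-8.106), heading=76, 0 segment(s) drawn
Segments drawn: 0

Answer: 0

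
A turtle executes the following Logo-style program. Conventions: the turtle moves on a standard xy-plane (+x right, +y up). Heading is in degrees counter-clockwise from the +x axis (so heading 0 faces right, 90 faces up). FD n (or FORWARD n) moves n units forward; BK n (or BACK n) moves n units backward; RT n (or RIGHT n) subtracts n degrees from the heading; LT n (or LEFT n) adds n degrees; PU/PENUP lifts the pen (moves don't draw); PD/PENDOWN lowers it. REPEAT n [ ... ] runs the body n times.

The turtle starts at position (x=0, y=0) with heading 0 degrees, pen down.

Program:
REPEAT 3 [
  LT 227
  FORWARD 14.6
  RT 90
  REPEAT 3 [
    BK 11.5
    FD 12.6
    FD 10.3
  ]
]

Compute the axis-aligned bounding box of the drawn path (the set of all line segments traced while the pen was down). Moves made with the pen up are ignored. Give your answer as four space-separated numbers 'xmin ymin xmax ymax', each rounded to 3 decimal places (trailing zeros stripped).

Executing turtle program step by step:
Start: pos=(0,0), heading=0, pen down
REPEAT 3 [
  -- iteration 1/3 --
  LT 227: heading 0 -> 227
  FD 14.6: (0,0) -> (-9.957,-10.678) [heading=227, draw]
  RT 90: heading 227 -> 137
  REPEAT 3 [
    -- iteration 1/3 --
    BK 11.5: (-9.957,-10.678) -> (-1.547,-18.521) [heading=137, draw]
    FD 12.6: (-1.547,-18.521) -> (-10.762,-9.928) [heading=137, draw]
    FD 10.3: (-10.762,-9.928) -> (-18.295,-2.903) [heading=137, draw]
    -- iteration 2/3 --
    BK 11.5: (-18.295,-2.903) -> (-9.884,-10.746) [heading=137, draw]
    FD 12.6: (-9.884,-10.746) -> (-19.099,-2.153) [heading=137, draw]
    FD 10.3: (-19.099,-2.153) -> (-26.632,4.872) [heading=137, draw]
    -- iteration 3/3 --
    BK 11.5: (-26.632,4.872) -> (-18.221,-2.971) [heading=137, draw]
    FD 12.6: (-18.221,-2.971) -> (-27.437,5.622) [heading=137, draw]
    FD 10.3: (-27.437,5.622) -> (-34.969,12.647) [heading=137, draw]
  ]
  -- iteration 2/3 --
  LT 227: heading 137 -> 4
  FD 14.6: (-34.969,12.647) -> (-20.405,13.665) [heading=4, draw]
  RT 90: heading 4 -> 274
  REPEAT 3 [
    -- iteration 1/3 --
    BK 11.5: (-20.405,13.665) -> (-21.207,25.137) [heading=274, draw]
    FD 12.6: (-21.207,25.137) -> (-20.328,12.568) [heading=274, draw]
    FD 10.3: (-20.328,12.568) -> (-19.61,2.293) [heading=274, draw]
    -- iteration 2/3 --
    BK 11.5: (-19.61,2.293) -> (-20.412,13.765) [heading=274, draw]
    FD 12.6: (-20.412,13.765) -> (-19.533,1.195) [heading=274, draw]
    FD 10.3: (-19.533,1.195) -> (-18.815,-9.079) [heading=274, draw]
    -- iteration 3/3 --
    BK 11.5: (-18.815,-9.079) -> (-19.617,2.393) [heading=274, draw]
    FD 12.6: (-19.617,2.393) -> (-18.738,-10.177) [heading=274, draw]
    FD 10.3: (-18.738,-10.177) -> (-18.019,-20.452) [heading=274, draw]
  ]
  -- iteration 3/3 --
  LT 227: heading 274 -> 141
  FD 14.6: (-18.019,-20.452) -> (-29.366,-11.264) [heading=141, draw]
  RT 90: heading 141 -> 51
  REPEAT 3 [
    -- iteration 1/3 --
    BK 11.5: (-29.366,-11.264) -> (-36.603,-20.201) [heading=51, draw]
    FD 12.6: (-36.603,-20.201) -> (-28.673,-10.409) [heading=51, draw]
    FD 10.3: (-28.673,-10.409) -> (-22.191,-2.404) [heading=51, draw]
    -- iteration 2/3 --
    BK 11.5: (-22.191,-2.404) -> (-29.429,-11.341) [heading=51, draw]
    FD 12.6: (-29.429,-11.341) -> (-21.499,-1.549) [heading=51, draw]
    FD 10.3: (-21.499,-1.549) -> (-15.017,6.455) [heading=51, draw]
    -- iteration 3/3 --
    BK 11.5: (-15.017,6.455) -> (-22.254,-2.482) [heading=51, draw]
    FD 12.6: (-22.254,-2.482) -> (-14.325,7.31) [heading=51, draw]
    FD 10.3: (-14.325,7.31) -> (-7.843,15.315) [heading=51, draw]
  ]
]
Final: pos=(-7.843,15.315), heading=51, 30 segment(s) drawn

Segment endpoints: x in {-36.603, -34.969, -29.429, -29.366, -28.673, -27.437, -26.632, -22.254, -22.191, -21.499, -21.207, -20.412, -20.405, -20.328, -19.617, -19.61, -19.533, -19.099, -18.815, -18.738, -18.295, -18.221, -18.019, -15.017, -14.325, -10.762, -9.957, -9.884, -7.843, -1.547, 0}, y in {-20.452, -20.201, -18.521, -11.341, -11.264, -10.746, -10.678, -10.409, -10.177, -9.928, -9.079, -2.971, -2.903, -2.482, -2.404, -2.153, -1.549, 0, 1.195, 2.293, 2.393, 4.872, 5.622, 6.455, 7.31, 12.568, 12.647, 13.665, 13.765, 15.315, 25.137}
xmin=-36.603, ymin=-20.452, xmax=0, ymax=25.137

Answer: -36.603 -20.452 0 25.137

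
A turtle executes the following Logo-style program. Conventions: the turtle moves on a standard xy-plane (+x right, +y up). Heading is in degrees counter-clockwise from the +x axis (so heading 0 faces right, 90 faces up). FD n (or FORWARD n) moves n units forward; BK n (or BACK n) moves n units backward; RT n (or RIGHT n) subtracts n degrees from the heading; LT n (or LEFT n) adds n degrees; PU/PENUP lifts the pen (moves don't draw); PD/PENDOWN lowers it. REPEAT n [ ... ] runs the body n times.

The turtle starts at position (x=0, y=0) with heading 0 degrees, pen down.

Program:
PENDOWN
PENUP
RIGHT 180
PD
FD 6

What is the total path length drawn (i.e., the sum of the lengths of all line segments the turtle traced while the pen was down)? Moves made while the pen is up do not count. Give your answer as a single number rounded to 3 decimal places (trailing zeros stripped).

Answer: 6

Derivation:
Executing turtle program step by step:
Start: pos=(0,0), heading=0, pen down
PD: pen down
PU: pen up
RT 180: heading 0 -> 180
PD: pen down
FD 6: (0,0) -> (-6,0) [heading=180, draw]
Final: pos=(-6,0), heading=180, 1 segment(s) drawn

Segment lengths:
  seg 1: (0,0) -> (-6,0), length = 6
Total = 6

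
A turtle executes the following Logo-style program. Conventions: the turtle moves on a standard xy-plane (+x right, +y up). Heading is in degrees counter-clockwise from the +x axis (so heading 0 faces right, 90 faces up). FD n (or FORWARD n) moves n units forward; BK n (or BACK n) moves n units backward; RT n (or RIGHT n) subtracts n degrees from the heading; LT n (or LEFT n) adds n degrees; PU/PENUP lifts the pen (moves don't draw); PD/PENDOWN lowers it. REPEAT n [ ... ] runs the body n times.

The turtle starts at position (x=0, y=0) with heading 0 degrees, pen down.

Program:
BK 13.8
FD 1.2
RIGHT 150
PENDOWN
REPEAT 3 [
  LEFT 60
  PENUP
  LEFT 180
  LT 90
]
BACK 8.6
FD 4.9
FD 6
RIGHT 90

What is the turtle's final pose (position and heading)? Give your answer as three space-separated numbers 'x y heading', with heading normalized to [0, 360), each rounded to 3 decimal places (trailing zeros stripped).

Answer: -13.75 1.992 30

Derivation:
Executing turtle program step by step:
Start: pos=(0,0), heading=0, pen down
BK 13.8: (0,0) -> (-13.8,0) [heading=0, draw]
FD 1.2: (-13.8,0) -> (-12.6,0) [heading=0, draw]
RT 150: heading 0 -> 210
PD: pen down
REPEAT 3 [
  -- iteration 1/3 --
  LT 60: heading 210 -> 270
  PU: pen up
  LT 180: heading 270 -> 90
  LT 90: heading 90 -> 180
  -- iteration 2/3 --
  LT 60: heading 180 -> 240
  PU: pen up
  LT 180: heading 240 -> 60
  LT 90: heading 60 -> 150
  -- iteration 3/3 --
  LT 60: heading 150 -> 210
  PU: pen up
  LT 180: heading 210 -> 30
  LT 90: heading 30 -> 120
]
BK 8.6: (-12.6,0) -> (-8.3,-7.448) [heading=120, move]
FD 4.9: (-8.3,-7.448) -> (-10.75,-3.204) [heading=120, move]
FD 6: (-10.75,-3.204) -> (-13.75,1.992) [heading=120, move]
RT 90: heading 120 -> 30
Final: pos=(-13.75,1.992), heading=30, 2 segment(s) drawn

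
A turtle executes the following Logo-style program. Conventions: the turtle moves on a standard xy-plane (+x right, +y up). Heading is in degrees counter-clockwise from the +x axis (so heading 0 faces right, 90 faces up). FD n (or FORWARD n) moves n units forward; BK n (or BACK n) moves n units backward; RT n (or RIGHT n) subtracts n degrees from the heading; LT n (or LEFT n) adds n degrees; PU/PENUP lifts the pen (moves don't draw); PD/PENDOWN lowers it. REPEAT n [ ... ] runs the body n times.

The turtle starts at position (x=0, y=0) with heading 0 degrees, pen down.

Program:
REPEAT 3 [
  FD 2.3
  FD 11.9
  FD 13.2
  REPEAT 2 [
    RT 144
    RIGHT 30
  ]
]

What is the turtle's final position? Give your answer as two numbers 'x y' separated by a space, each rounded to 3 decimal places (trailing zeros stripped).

Answer: 79.232 16.841

Derivation:
Executing turtle program step by step:
Start: pos=(0,0), heading=0, pen down
REPEAT 3 [
  -- iteration 1/3 --
  FD 2.3: (0,0) -> (2.3,0) [heading=0, draw]
  FD 11.9: (2.3,0) -> (14.2,0) [heading=0, draw]
  FD 13.2: (14.2,0) -> (27.4,0) [heading=0, draw]
  REPEAT 2 [
    -- iteration 1/2 --
    RT 144: heading 0 -> 216
    RT 30: heading 216 -> 186
    -- iteration 2/2 --
    RT 144: heading 186 -> 42
    RT 30: heading 42 -> 12
  ]
  -- iteration 2/3 --
  FD 2.3: (27.4,0) -> (29.65,0.478) [heading=12, draw]
  FD 11.9: (29.65,0.478) -> (41.29,2.952) [heading=12, draw]
  FD 13.2: (41.29,2.952) -> (54.201,5.697) [heading=12, draw]
  REPEAT 2 [
    -- iteration 1/2 --
    RT 144: heading 12 -> 228
    RT 30: heading 228 -> 198
    -- iteration 2/2 --
    RT 144: heading 198 -> 54
    RT 30: heading 54 -> 24
  ]
  -- iteration 3/3 --
  FD 2.3: (54.201,5.697) -> (56.302,6.632) [heading=24, draw]
  FD 11.9: (56.302,6.632) -> (67.174,11.472) [heading=24, draw]
  FD 13.2: (67.174,11.472) -> (79.232,16.841) [heading=24, draw]
  REPEAT 2 [
    -- iteration 1/2 --
    RT 144: heading 24 -> 240
    RT 30: heading 240 -> 210
    -- iteration 2/2 --
    RT 144: heading 210 -> 66
    RT 30: heading 66 -> 36
  ]
]
Final: pos=(79.232,16.841), heading=36, 9 segment(s) drawn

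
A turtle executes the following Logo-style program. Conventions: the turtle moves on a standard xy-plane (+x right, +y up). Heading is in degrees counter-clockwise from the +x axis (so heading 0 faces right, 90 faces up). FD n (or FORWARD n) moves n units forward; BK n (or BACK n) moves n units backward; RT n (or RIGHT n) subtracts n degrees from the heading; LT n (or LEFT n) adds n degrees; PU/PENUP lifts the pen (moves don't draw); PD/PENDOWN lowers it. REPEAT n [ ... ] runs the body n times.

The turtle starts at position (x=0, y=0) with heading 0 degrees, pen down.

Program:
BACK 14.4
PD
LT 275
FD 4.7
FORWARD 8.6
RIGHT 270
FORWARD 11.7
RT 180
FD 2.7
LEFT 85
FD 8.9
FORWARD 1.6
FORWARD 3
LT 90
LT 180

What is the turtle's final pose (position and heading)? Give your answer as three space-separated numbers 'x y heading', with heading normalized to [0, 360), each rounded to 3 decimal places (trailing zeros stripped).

Executing turtle program step by step:
Start: pos=(0,0), heading=0, pen down
BK 14.4: (0,0) -> (-14.4,0) [heading=0, draw]
PD: pen down
LT 275: heading 0 -> 275
FD 4.7: (-14.4,0) -> (-13.99,-4.682) [heading=275, draw]
FD 8.6: (-13.99,-4.682) -> (-13.241,-13.249) [heading=275, draw]
RT 270: heading 275 -> 5
FD 11.7: (-13.241,-13.249) -> (-1.585,-12.23) [heading=5, draw]
RT 180: heading 5 -> 185
FD 2.7: (-1.585,-12.23) -> (-4.275,-12.465) [heading=185, draw]
LT 85: heading 185 -> 270
FD 8.9: (-4.275,-12.465) -> (-4.275,-21.365) [heading=270, draw]
FD 1.6: (-4.275,-21.365) -> (-4.275,-22.965) [heading=270, draw]
FD 3: (-4.275,-22.965) -> (-4.275,-25.965) [heading=270, draw]
LT 90: heading 270 -> 0
LT 180: heading 0 -> 180
Final: pos=(-4.275,-25.965), heading=180, 8 segment(s) drawn

Answer: -4.275 -25.965 180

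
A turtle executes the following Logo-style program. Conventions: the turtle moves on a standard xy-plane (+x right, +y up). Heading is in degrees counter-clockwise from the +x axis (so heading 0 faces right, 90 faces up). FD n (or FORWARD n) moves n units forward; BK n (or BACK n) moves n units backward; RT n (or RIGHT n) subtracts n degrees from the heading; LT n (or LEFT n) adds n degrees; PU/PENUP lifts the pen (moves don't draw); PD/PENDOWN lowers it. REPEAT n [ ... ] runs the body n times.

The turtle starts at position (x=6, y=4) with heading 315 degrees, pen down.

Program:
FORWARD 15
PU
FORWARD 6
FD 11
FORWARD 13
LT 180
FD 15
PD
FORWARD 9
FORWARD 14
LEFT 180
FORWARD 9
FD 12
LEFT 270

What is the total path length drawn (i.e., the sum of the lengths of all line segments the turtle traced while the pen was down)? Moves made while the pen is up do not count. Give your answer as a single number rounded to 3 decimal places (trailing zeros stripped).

Executing turtle program step by step:
Start: pos=(6,4), heading=315, pen down
FD 15: (6,4) -> (16.607,-6.607) [heading=315, draw]
PU: pen up
FD 6: (16.607,-6.607) -> (20.849,-10.849) [heading=315, move]
FD 11: (20.849,-10.849) -> (28.627,-18.627) [heading=315, move]
FD 13: (28.627,-18.627) -> (37.82,-27.82) [heading=315, move]
LT 180: heading 315 -> 135
FD 15: (37.82,-27.82) -> (27.213,-17.213) [heading=135, move]
PD: pen down
FD 9: (27.213,-17.213) -> (20.849,-10.849) [heading=135, draw]
FD 14: (20.849,-10.849) -> (10.95,-0.95) [heading=135, draw]
LT 180: heading 135 -> 315
FD 9: (10.95,-0.95) -> (17.314,-7.314) [heading=315, draw]
FD 12: (17.314,-7.314) -> (25.799,-15.799) [heading=315, draw]
LT 270: heading 315 -> 225
Final: pos=(25.799,-15.799), heading=225, 5 segment(s) drawn

Segment lengths:
  seg 1: (6,4) -> (16.607,-6.607), length = 15
  seg 2: (27.213,-17.213) -> (20.849,-10.849), length = 9
  seg 3: (20.849,-10.849) -> (10.95,-0.95), length = 14
  seg 4: (10.95,-0.95) -> (17.314,-7.314), length = 9
  seg 5: (17.314,-7.314) -> (25.799,-15.799), length = 12
Total = 59

Answer: 59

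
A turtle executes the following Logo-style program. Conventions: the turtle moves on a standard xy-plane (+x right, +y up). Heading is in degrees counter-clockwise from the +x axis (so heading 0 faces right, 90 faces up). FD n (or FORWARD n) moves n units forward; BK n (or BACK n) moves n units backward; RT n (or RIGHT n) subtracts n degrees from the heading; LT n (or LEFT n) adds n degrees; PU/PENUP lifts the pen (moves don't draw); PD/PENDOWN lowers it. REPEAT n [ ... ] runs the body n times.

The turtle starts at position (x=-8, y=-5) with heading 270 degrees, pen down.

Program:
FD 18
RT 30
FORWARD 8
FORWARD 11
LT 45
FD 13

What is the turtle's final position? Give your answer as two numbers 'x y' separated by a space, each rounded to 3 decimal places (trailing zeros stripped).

Executing turtle program step by step:
Start: pos=(-8,-5), heading=270, pen down
FD 18: (-8,-5) -> (-8,-23) [heading=270, draw]
RT 30: heading 270 -> 240
FD 8: (-8,-23) -> (-12,-29.928) [heading=240, draw]
FD 11: (-12,-29.928) -> (-17.5,-39.454) [heading=240, draw]
LT 45: heading 240 -> 285
FD 13: (-17.5,-39.454) -> (-14.135,-52.012) [heading=285, draw]
Final: pos=(-14.135,-52.012), heading=285, 4 segment(s) drawn

Answer: -14.135 -52.012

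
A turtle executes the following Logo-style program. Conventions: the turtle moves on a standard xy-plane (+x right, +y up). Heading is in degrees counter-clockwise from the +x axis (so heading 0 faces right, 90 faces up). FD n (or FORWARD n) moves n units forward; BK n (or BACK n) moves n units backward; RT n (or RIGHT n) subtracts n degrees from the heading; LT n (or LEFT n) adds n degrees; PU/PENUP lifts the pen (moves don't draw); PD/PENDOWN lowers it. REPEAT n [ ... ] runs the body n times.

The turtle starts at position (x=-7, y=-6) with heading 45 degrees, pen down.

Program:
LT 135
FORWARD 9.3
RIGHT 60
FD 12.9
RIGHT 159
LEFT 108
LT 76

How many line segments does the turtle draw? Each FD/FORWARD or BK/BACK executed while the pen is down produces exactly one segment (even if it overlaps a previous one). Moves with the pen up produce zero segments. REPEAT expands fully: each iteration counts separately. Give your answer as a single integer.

Executing turtle program step by step:
Start: pos=(-7,-6), heading=45, pen down
LT 135: heading 45 -> 180
FD 9.3: (-7,-6) -> (-16.3,-6) [heading=180, draw]
RT 60: heading 180 -> 120
FD 12.9: (-16.3,-6) -> (-22.75,5.172) [heading=120, draw]
RT 159: heading 120 -> 321
LT 108: heading 321 -> 69
LT 76: heading 69 -> 145
Final: pos=(-22.75,5.172), heading=145, 2 segment(s) drawn
Segments drawn: 2

Answer: 2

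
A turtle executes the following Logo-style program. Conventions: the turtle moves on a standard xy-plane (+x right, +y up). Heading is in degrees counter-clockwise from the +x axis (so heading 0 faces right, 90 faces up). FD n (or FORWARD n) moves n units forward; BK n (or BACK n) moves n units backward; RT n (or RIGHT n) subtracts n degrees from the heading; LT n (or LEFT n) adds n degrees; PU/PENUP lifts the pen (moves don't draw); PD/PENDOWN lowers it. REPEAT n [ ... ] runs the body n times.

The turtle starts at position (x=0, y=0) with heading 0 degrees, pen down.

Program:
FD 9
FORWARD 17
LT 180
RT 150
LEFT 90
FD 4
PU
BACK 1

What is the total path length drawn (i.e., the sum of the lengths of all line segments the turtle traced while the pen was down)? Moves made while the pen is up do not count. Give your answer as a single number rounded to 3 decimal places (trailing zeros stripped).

Executing turtle program step by step:
Start: pos=(0,0), heading=0, pen down
FD 9: (0,0) -> (9,0) [heading=0, draw]
FD 17: (9,0) -> (26,0) [heading=0, draw]
LT 180: heading 0 -> 180
RT 150: heading 180 -> 30
LT 90: heading 30 -> 120
FD 4: (26,0) -> (24,3.464) [heading=120, draw]
PU: pen up
BK 1: (24,3.464) -> (24.5,2.598) [heading=120, move]
Final: pos=(24.5,2.598), heading=120, 3 segment(s) drawn

Segment lengths:
  seg 1: (0,0) -> (9,0), length = 9
  seg 2: (9,0) -> (26,0), length = 17
  seg 3: (26,0) -> (24,3.464), length = 4
Total = 30

Answer: 30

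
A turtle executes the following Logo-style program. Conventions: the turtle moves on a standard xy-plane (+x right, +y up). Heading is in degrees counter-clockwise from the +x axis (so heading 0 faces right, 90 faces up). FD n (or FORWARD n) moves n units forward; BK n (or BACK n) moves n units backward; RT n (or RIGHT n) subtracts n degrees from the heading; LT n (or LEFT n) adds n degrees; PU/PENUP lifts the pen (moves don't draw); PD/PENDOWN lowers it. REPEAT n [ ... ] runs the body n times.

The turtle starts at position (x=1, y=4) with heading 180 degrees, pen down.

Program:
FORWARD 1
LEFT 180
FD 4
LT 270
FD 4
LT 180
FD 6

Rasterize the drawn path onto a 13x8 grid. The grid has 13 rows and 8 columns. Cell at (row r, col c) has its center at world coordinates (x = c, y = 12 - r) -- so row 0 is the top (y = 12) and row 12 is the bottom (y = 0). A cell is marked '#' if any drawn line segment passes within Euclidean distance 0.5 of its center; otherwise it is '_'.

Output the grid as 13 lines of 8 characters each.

Segment 0: (1,4) -> (0,4)
Segment 1: (0,4) -> (4,4)
Segment 2: (4,4) -> (4,-0)
Segment 3: (4,-0) -> (4,6)

Answer: ________
________
________
________
________
________
____#___
____#___
#####___
____#___
____#___
____#___
____#___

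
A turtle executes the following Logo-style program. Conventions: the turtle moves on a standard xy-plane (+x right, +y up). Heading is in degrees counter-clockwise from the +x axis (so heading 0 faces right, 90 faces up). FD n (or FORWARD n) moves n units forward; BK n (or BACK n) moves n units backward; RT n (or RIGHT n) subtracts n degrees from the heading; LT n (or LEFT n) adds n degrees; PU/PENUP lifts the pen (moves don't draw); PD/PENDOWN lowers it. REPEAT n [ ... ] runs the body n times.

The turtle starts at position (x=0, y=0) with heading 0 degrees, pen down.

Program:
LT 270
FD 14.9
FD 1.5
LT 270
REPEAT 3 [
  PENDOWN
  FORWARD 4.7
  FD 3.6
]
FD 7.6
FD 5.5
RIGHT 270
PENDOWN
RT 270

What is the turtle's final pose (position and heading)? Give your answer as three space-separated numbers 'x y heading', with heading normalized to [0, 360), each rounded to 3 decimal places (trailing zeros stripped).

Answer: -38 -16.4 0

Derivation:
Executing turtle program step by step:
Start: pos=(0,0), heading=0, pen down
LT 270: heading 0 -> 270
FD 14.9: (0,0) -> (0,-14.9) [heading=270, draw]
FD 1.5: (0,-14.9) -> (0,-16.4) [heading=270, draw]
LT 270: heading 270 -> 180
REPEAT 3 [
  -- iteration 1/3 --
  PD: pen down
  FD 4.7: (0,-16.4) -> (-4.7,-16.4) [heading=180, draw]
  FD 3.6: (-4.7,-16.4) -> (-8.3,-16.4) [heading=180, draw]
  -- iteration 2/3 --
  PD: pen down
  FD 4.7: (-8.3,-16.4) -> (-13,-16.4) [heading=180, draw]
  FD 3.6: (-13,-16.4) -> (-16.6,-16.4) [heading=180, draw]
  -- iteration 3/3 --
  PD: pen down
  FD 4.7: (-16.6,-16.4) -> (-21.3,-16.4) [heading=180, draw]
  FD 3.6: (-21.3,-16.4) -> (-24.9,-16.4) [heading=180, draw]
]
FD 7.6: (-24.9,-16.4) -> (-32.5,-16.4) [heading=180, draw]
FD 5.5: (-32.5,-16.4) -> (-38,-16.4) [heading=180, draw]
RT 270: heading 180 -> 270
PD: pen down
RT 270: heading 270 -> 0
Final: pos=(-38,-16.4), heading=0, 10 segment(s) drawn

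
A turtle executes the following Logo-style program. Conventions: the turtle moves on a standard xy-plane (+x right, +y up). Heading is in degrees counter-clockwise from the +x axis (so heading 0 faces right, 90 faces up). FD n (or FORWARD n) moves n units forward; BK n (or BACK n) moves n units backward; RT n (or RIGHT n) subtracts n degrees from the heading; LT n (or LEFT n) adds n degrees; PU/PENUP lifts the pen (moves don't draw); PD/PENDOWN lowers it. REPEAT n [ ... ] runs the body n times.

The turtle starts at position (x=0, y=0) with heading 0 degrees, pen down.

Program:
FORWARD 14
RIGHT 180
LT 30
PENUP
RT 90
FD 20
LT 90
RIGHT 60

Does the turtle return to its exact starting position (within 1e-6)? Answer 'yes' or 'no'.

Executing turtle program step by step:
Start: pos=(0,0), heading=0, pen down
FD 14: (0,0) -> (14,0) [heading=0, draw]
RT 180: heading 0 -> 180
LT 30: heading 180 -> 210
PU: pen up
RT 90: heading 210 -> 120
FD 20: (14,0) -> (4,17.321) [heading=120, move]
LT 90: heading 120 -> 210
RT 60: heading 210 -> 150
Final: pos=(4,17.321), heading=150, 1 segment(s) drawn

Start position: (0, 0)
Final position: (4, 17.321)
Distance = 17.776; >= 1e-6 -> NOT closed

Answer: no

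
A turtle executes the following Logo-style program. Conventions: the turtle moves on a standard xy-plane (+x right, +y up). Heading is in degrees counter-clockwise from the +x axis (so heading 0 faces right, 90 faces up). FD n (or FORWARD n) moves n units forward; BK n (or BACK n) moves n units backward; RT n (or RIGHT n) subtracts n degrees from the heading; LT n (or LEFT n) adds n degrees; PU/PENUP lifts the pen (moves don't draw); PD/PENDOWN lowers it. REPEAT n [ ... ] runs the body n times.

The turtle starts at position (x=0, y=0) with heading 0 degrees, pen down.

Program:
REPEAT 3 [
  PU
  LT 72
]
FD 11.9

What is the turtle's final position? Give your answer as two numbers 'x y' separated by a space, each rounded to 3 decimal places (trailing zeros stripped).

Executing turtle program step by step:
Start: pos=(0,0), heading=0, pen down
REPEAT 3 [
  -- iteration 1/3 --
  PU: pen up
  LT 72: heading 0 -> 72
  -- iteration 2/3 --
  PU: pen up
  LT 72: heading 72 -> 144
  -- iteration 3/3 --
  PU: pen up
  LT 72: heading 144 -> 216
]
FD 11.9: (0,0) -> (-9.627,-6.995) [heading=216, move]
Final: pos=(-9.627,-6.995), heading=216, 0 segment(s) drawn

Answer: -9.627 -6.995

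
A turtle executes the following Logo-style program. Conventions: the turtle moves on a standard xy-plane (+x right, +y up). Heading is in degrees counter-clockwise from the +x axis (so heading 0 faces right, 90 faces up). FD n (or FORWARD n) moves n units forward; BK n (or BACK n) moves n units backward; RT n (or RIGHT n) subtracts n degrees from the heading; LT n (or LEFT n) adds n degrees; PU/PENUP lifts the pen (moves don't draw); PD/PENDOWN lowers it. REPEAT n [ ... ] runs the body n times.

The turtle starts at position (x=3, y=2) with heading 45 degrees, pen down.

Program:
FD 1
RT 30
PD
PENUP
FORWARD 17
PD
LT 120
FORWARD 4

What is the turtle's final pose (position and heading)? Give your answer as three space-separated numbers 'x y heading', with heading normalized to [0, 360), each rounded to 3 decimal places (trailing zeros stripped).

Executing turtle program step by step:
Start: pos=(3,2), heading=45, pen down
FD 1: (3,2) -> (3.707,2.707) [heading=45, draw]
RT 30: heading 45 -> 15
PD: pen down
PU: pen up
FD 17: (3.707,2.707) -> (20.128,7.107) [heading=15, move]
PD: pen down
LT 120: heading 15 -> 135
FD 4: (20.128,7.107) -> (17.299,9.935) [heading=135, draw]
Final: pos=(17.299,9.935), heading=135, 2 segment(s) drawn

Answer: 17.299 9.935 135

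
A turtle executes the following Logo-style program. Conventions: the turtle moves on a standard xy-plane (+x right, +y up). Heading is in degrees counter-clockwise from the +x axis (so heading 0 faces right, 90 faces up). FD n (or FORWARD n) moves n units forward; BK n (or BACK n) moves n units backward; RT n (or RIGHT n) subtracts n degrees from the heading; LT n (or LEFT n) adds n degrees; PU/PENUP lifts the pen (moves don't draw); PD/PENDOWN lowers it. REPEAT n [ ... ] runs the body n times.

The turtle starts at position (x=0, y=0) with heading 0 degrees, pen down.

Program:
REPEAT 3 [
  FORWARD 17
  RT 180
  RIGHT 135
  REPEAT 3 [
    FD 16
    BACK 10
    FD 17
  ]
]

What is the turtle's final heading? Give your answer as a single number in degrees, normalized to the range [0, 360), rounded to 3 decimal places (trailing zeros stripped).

Answer: 135

Derivation:
Executing turtle program step by step:
Start: pos=(0,0), heading=0, pen down
REPEAT 3 [
  -- iteration 1/3 --
  FD 17: (0,0) -> (17,0) [heading=0, draw]
  RT 180: heading 0 -> 180
  RT 135: heading 180 -> 45
  REPEAT 3 [
    -- iteration 1/3 --
    FD 16: (17,0) -> (28.314,11.314) [heading=45, draw]
    BK 10: (28.314,11.314) -> (21.243,4.243) [heading=45, draw]
    FD 17: (21.243,4.243) -> (33.263,16.263) [heading=45, draw]
    -- iteration 2/3 --
    FD 16: (33.263,16.263) -> (44.577,27.577) [heading=45, draw]
    BK 10: (44.577,27.577) -> (37.506,20.506) [heading=45, draw]
    FD 17: (37.506,20.506) -> (49.527,32.527) [heading=45, draw]
    -- iteration 3/3 --
    FD 16: (49.527,32.527) -> (60.841,43.841) [heading=45, draw]
    BK 10: (60.841,43.841) -> (53.77,36.77) [heading=45, draw]
    FD 17: (53.77,36.77) -> (65.79,48.79) [heading=45, draw]
  ]
  -- iteration 2/3 --
  FD 17: (65.79,48.79) -> (77.811,60.811) [heading=45, draw]
  RT 180: heading 45 -> 225
  RT 135: heading 225 -> 90
  REPEAT 3 [
    -- iteration 1/3 --
    FD 16: (77.811,60.811) -> (77.811,76.811) [heading=90, draw]
    BK 10: (77.811,76.811) -> (77.811,66.811) [heading=90, draw]
    FD 17: (77.811,66.811) -> (77.811,83.811) [heading=90, draw]
    -- iteration 2/3 --
    FD 16: (77.811,83.811) -> (77.811,99.811) [heading=90, draw]
    BK 10: (77.811,99.811) -> (77.811,89.811) [heading=90, draw]
    FD 17: (77.811,89.811) -> (77.811,106.811) [heading=90, draw]
    -- iteration 3/3 --
    FD 16: (77.811,106.811) -> (77.811,122.811) [heading=90, draw]
    BK 10: (77.811,122.811) -> (77.811,112.811) [heading=90, draw]
    FD 17: (77.811,112.811) -> (77.811,129.811) [heading=90, draw]
  ]
  -- iteration 3/3 --
  FD 17: (77.811,129.811) -> (77.811,146.811) [heading=90, draw]
  RT 180: heading 90 -> 270
  RT 135: heading 270 -> 135
  REPEAT 3 [
    -- iteration 1/3 --
    FD 16: (77.811,146.811) -> (66.497,158.125) [heading=135, draw]
    BK 10: (66.497,158.125) -> (73.569,151.054) [heading=135, draw]
    FD 17: (73.569,151.054) -> (61.548,163.075) [heading=135, draw]
    -- iteration 2/3 --
    FD 16: (61.548,163.075) -> (50.234,174.388) [heading=135, draw]
    BK 10: (50.234,174.388) -> (57.305,167.317) [heading=135, draw]
    FD 17: (57.305,167.317) -> (45.284,179.338) [heading=135, draw]
    -- iteration 3/3 --
    FD 16: (45.284,179.338) -> (33.971,190.652) [heading=135, draw]
    BK 10: (33.971,190.652) -> (41.042,183.581) [heading=135, draw]
    FD 17: (41.042,183.581) -> (29.021,195.602) [heading=135, draw]
  ]
]
Final: pos=(29.021,195.602), heading=135, 30 segment(s) drawn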